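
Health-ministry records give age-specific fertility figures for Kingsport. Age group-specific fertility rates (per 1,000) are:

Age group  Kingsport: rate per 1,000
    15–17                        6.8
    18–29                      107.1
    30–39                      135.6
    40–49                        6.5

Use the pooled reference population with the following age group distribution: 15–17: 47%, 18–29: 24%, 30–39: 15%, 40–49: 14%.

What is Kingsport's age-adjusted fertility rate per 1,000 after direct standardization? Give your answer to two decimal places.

Standard weights: 0.47, 0.24, 0.15, 0.14.
Standardized rate: 0.4700×6.8 + 0.2400×107.1 + 0.1500×135.6 + 0.1400×6.5 = 50.1500 per 1,000.

50.15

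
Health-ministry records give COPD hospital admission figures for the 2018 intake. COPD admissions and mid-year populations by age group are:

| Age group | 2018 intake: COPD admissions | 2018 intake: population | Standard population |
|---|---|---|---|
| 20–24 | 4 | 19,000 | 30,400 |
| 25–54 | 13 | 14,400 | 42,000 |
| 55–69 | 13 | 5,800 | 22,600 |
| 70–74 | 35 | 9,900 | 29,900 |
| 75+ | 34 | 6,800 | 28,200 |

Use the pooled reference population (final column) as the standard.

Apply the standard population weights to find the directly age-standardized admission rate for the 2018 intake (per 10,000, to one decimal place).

22.3

Age-specific rates per 10,000 for the 2018 intake: 2.11, 9.03, 22.41, 35.35, 50.00.
Standard total = 153,100; weights = 0.1986, 0.2743, 0.1476, 0.1953, 0.1842.
Standardized rate: 0.1986×2.11 + 0.2743×9.03 + 0.1476×22.41 + 0.1953×35.35 + 0.1842×50.00 = 22.3174 per 10,000.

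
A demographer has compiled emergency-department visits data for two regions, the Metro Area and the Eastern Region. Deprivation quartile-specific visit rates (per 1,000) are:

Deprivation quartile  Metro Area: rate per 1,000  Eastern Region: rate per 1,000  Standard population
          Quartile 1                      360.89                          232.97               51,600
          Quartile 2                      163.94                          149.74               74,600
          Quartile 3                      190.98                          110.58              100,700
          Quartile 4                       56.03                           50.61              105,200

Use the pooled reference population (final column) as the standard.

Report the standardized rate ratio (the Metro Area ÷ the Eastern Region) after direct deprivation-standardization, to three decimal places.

Standard total = 332,100; weights = 0.1554, 0.2246, 0.3032, 0.3168.
The Metro Area: 0.1554×360.89 + 0.2246×163.94 + 0.3032×190.98 + 0.3168×56.03 = 168.5573 per 1,000.
The Eastern Region: 0.1554×232.97 + 0.2246×149.74 + 0.3032×110.58 + 0.3168×50.61 = 119.3961 per 1,000.
Ratio = 168.5573 ÷ 119.3961 = 1.41175.

1.412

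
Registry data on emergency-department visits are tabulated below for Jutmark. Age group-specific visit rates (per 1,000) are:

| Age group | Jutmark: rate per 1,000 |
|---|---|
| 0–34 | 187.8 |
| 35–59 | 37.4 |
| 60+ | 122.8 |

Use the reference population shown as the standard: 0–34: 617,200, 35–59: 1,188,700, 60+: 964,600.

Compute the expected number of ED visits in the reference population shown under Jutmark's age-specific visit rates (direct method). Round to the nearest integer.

278820

Expected ED visits = Σ (standard pop × age-specific rate ÷ 1,000)
= 617,200×187.8/1,000 + 1,188,700×37.4/1,000 + 964,600×122.8/1,000
= 115910.16 + 44457.38 + 118452.88 = 278820.42.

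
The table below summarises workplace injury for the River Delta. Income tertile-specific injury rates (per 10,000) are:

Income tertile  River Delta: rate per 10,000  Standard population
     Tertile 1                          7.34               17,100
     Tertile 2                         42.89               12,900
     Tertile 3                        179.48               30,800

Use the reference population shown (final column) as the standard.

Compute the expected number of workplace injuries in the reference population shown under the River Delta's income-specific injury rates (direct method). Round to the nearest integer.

Expected workplace injuries = Σ (standard pop × income-specific rate ÷ 10,000)
= 17,100×7.34/10,000 + 12,900×42.89/10,000 + 30,800×179.48/10,000
= 12.55 + 55.33 + 552.80 = 620.68.

621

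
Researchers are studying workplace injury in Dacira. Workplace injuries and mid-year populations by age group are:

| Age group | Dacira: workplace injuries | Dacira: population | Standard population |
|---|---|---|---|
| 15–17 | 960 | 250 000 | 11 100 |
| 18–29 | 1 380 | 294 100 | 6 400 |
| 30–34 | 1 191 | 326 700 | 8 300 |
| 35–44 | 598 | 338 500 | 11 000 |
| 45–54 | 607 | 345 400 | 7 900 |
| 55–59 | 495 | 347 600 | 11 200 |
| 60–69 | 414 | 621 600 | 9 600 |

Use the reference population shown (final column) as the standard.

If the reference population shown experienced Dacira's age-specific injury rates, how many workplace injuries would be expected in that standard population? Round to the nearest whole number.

159

Age-specific rates per 10 000 for Dacira: 38.40, 46.92, 36.46, 17.67, 17.57, 14.24, 6.66.
Expected workplace injuries = Σ (standard pop × age-specific rate ÷ 10 000)
= 11 100×38.40/10 000 + 6 400×46.92/10 000 + 8 300×36.46/10 000 + 11 000×17.67/10 000 + 7 900×17.57/10 000 + 11 200×14.24/10 000 + 9 600×6.66/10 000
= 42.62 + 30.03 + 30.26 + 19.43 + 13.88 + 15.95 + 6.39 = 158.57.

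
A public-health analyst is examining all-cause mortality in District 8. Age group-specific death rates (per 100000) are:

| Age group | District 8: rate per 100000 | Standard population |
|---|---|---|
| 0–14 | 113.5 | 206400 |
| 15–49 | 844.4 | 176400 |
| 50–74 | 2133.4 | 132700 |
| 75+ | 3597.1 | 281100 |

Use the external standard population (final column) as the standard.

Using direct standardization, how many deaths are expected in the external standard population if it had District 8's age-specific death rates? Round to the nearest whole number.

Expected deaths = Σ (standard pop × age-specific rate ÷ 100000)
= 206400×113.5/100000 + 176400×844.4/100000 + 132700×2133.4/100000 + 281100×3597.1/100000
= 234.26 + 1489.52 + 2831.02 + 10111.45 = 14666.26.

14666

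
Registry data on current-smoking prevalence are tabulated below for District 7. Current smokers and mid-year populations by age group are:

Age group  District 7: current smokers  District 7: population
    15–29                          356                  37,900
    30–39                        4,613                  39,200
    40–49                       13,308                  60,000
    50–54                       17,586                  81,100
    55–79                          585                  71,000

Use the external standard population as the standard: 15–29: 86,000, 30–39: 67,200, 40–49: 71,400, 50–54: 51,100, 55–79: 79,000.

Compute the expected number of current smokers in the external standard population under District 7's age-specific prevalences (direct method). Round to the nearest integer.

Age-specific rates per 1,000 for District 7: 9.393, 117.679, 221.800, 216.843, 8.239.
Expected current smokers = Σ (standard pop × age-specific rate ÷ 1,000)
= 86,000×9.393/1,000 + 67,200×117.679/1,000 + 71,400×221.800/1,000 + 51,100×216.843/1,000 + 79,000×8.239/1,000
= 807.81 + 7908.00 + 15836.52 + 11080.70 + 650.92 = 36283.94.

36284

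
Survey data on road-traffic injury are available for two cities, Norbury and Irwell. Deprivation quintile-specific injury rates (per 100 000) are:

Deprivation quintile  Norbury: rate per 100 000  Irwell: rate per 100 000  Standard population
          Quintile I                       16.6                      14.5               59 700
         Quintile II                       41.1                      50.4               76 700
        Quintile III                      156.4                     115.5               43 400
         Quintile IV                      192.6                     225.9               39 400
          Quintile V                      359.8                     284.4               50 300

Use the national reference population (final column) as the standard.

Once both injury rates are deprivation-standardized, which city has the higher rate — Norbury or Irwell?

Standard total = 269 500; weights = 0.2215, 0.2846, 0.1610, 0.1462, 0.1866.
Norbury: 0.2215×16.6 + 0.2846×41.1 + 0.1610×156.4 + 0.1462×192.6 + 0.1866×359.8 = 135.8721 per 100 000.
Irwell: 0.2215×14.5 + 0.2846×50.4 + 0.1610×115.5 + 0.1462×225.9 + 0.1866×284.4 = 122.2627 per 100 000.

Norbury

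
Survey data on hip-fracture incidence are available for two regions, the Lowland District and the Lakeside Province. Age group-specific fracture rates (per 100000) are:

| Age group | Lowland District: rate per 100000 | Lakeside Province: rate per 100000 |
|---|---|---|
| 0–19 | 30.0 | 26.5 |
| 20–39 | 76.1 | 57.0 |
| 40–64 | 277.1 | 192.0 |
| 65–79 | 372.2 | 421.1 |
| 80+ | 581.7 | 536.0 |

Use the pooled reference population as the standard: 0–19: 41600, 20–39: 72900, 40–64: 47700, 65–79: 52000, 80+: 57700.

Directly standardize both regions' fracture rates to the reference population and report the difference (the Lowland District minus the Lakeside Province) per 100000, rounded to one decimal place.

Standard total = 271900; weights = 0.1530, 0.2681, 0.1754, 0.1912, 0.2122.
The Lowland District: 0.1530×30.0 + 0.2681×76.1 + 0.1754×277.1 + 0.1912×372.2 + 0.2122×581.7 = 268.2304 per 100000.
The Lakeside Province: 0.1530×26.5 + 0.2681×57.0 + 0.1754×192.0 + 0.1912×421.1 + 0.2122×536.0 = 247.2986 per 100000.
Difference = 268.2304 − 247.2986 = 20.9318.

20.9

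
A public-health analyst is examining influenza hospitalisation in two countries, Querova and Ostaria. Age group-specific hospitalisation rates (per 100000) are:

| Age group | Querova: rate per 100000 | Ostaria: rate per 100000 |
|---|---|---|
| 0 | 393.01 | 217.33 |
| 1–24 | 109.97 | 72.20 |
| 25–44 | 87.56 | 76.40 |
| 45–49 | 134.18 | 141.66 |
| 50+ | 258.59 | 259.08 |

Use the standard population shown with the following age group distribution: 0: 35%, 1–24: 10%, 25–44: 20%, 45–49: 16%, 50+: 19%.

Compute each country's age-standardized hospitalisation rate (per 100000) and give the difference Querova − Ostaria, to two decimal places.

66.21

Standard weights: 0.35, 0.10, 0.20, 0.16, 0.19.
Querova: 0.3500×393.01 + 0.1000×109.97 + 0.2000×87.56 + 0.1600×134.18 + 0.1900×258.59 = 236.6634 per 100000.
Ostaria: 0.3500×217.33 + 0.1000×72.20 + 0.2000×76.40 + 0.1600×141.66 + 0.1900×259.08 = 170.4563 per 100000.
Difference = 236.6634 − 170.4563 = 66.2071.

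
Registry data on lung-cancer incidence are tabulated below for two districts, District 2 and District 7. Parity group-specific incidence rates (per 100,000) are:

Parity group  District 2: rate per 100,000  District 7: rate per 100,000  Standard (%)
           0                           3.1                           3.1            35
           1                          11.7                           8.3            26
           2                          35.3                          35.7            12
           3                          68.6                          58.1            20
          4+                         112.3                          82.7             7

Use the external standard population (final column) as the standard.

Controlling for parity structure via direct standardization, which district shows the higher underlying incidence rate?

District 2

Standard weights: 0.35, 0.26, 0.12, 0.20, 0.07.
District 2: 0.3500×3.1 + 0.2600×11.7 + 0.1200×35.3 + 0.2000×68.6 + 0.0700×112.3 = 29.9440 per 100,000.
District 7: 0.3500×3.1 + 0.2600×8.3 + 0.1200×35.7 + 0.2000×58.1 + 0.0700×82.7 = 24.9360 per 100,000.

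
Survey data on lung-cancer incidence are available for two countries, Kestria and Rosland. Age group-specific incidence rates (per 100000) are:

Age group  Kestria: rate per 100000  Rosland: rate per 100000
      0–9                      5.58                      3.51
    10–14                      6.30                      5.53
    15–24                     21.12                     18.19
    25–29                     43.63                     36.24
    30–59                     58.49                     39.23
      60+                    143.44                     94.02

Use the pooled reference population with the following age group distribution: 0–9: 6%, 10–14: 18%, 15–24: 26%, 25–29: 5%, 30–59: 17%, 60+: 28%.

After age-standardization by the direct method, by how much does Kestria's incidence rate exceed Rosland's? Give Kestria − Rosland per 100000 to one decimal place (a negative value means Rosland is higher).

18.5

Standard weights: 0.06, 0.18, 0.26, 0.05, 0.17, 0.28.
Kestria: 0.0600×5.58 + 0.1800×6.30 + 0.2600×21.12 + 0.0500×43.63 + 0.1700×58.49 + 0.2800×143.44 = 59.2480 per 100000.
Rosland: 0.0600×3.51 + 0.1800×5.53 + 0.2600×18.19 + 0.0500×36.24 + 0.1700×39.23 + 0.2800×94.02 = 40.7421 per 100000.
Difference = 59.2480 − 40.7421 = 18.5059.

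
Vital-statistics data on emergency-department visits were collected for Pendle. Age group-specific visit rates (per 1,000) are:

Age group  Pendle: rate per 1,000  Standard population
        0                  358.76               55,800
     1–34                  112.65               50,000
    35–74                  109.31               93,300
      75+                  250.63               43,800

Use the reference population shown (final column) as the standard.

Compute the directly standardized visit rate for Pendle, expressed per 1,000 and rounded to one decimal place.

Standard total = 242,900; weights = 0.2297, 0.2058, 0.3841, 0.1803.
Standardized rate: 0.2297×358.76 + 0.2058×112.65 + 0.3841×109.31 + 0.1803×250.63 = 192.7852 per 1,000.

192.8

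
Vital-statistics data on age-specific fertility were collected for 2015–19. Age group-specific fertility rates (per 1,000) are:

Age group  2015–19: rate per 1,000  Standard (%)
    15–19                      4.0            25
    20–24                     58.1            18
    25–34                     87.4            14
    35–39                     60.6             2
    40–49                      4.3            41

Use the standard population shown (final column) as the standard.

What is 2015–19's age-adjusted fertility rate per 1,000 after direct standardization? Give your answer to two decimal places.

26.67

Standard weights: 0.25, 0.18, 0.14, 0.02, 0.41.
Standardized rate: 0.2500×4.0 + 0.1800×58.1 + 0.1400×87.4 + 0.0200×60.6 + 0.4100×4.3 = 26.6690 per 1,000.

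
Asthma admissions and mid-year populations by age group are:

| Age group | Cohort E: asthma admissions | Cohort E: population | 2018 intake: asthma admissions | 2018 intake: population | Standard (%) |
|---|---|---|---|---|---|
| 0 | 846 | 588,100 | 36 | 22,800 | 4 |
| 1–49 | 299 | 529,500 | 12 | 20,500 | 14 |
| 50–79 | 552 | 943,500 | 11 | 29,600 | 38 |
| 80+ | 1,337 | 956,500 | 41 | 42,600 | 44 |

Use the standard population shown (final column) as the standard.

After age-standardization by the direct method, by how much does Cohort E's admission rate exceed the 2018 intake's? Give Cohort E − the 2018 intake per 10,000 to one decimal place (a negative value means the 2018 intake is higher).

Age-specific rates per 10,000 for Cohort E: 14.39, 5.65, 5.85, 13.98.
For the 2018 intake: 15.79, 5.85, 3.72, 9.62.
Standard weights: 0.04, 0.14, 0.38, 0.44.
Cohort E: 0.0400×14.39 + 0.1400×5.65 + 0.3800×5.85 + 0.4400×13.98 = 9.7395 per 10,000.
The 2018 intake: 0.0400×15.79 + 0.1400×5.85 + 0.3800×3.72 + 0.4400×9.62 = 7.0980 per 10,000.
Difference = 9.7395 − 7.0980 = 2.6415.

2.6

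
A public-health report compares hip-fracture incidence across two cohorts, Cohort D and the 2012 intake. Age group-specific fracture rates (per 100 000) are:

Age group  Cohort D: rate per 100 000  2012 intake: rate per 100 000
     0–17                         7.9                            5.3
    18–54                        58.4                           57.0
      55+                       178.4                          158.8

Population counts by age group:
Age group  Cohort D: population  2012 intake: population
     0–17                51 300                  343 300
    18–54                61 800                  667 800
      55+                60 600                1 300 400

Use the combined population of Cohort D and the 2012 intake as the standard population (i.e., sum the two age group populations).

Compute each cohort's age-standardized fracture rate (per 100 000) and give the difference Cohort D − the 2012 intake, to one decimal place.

11.6

Combined standard total = 2 485 200; weights = 0.1588, 0.2936, 0.5476.
Cohort D: 0.1588×7.9 + 0.2936×58.4 + 0.5476×178.4 = 116.0987 per 100 000.
The 2012 intake: 0.1588×5.3 + 0.2936×57.0 + 0.5476×158.8 = 104.5410 per 100 000.
Difference = 116.0987 − 104.5410 = 11.5576.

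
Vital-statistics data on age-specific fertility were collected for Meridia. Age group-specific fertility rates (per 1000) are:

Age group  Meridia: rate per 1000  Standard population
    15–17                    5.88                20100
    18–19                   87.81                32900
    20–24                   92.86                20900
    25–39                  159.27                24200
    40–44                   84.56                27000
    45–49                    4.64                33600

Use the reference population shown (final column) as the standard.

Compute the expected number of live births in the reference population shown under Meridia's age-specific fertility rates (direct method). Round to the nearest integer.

11241

Expected live births = Σ (standard pop × age-specific rate ÷ 1000)
= 20100×5.88/1000 + 32900×87.81/1000 + 20900×92.86/1000 + 24200×159.27/1000 + 27000×84.56/1000 + 33600×4.64/1000
= 118.19 + 2888.95 + 1940.77 + 3854.33 + 2283.12 + 155.90 = 11241.27.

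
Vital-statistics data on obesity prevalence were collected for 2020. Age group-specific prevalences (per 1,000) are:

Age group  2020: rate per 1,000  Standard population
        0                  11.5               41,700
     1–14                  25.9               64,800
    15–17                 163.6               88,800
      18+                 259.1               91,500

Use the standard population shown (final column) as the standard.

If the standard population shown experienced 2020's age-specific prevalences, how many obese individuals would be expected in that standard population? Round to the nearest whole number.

Expected obese individuals = Σ (standard pop × age-specific rate ÷ 1,000)
= 41,700×11.5/1,000 + 64,800×25.9/1,000 + 88,800×163.6/1,000 + 91,500×259.1/1,000
= 479.55 + 1678.32 + 14527.68 + 23707.65 = 40393.20.

40393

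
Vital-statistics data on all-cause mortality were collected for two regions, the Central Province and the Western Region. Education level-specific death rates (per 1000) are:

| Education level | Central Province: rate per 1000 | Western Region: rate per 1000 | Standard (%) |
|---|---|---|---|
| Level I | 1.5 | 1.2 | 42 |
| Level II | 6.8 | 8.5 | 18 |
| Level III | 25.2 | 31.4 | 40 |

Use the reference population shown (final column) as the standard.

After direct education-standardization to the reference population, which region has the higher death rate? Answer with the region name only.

Western Region

Standard weights: 0.42, 0.18, 0.40.
The Central Province: 0.4200×1.5 + 0.1800×6.8 + 0.4000×25.2 = 11.9340 per 1000.
The Western Region: 0.4200×1.2 + 0.1800×8.5 + 0.4000×31.4 = 14.5940 per 1000.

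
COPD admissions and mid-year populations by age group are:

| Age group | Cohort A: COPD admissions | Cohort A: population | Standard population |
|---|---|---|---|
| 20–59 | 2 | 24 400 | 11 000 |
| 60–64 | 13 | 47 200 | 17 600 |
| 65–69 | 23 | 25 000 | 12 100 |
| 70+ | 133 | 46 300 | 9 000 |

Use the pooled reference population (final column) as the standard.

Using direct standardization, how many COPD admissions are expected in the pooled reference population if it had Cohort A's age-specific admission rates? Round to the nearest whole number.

Age-specific rates per 10 000 for Cohort A: 0.82, 2.75, 9.20, 28.73.
Expected COPD admissions = Σ (standard pop × age-specific rate ÷ 10 000)
= 11 000×0.82/10 000 + 17 600×2.75/10 000 + 12 100×9.20/10 000 + 9 000×28.73/10 000
= 0.90 + 4.85 + 11.13 + 25.85 = 42.73.

43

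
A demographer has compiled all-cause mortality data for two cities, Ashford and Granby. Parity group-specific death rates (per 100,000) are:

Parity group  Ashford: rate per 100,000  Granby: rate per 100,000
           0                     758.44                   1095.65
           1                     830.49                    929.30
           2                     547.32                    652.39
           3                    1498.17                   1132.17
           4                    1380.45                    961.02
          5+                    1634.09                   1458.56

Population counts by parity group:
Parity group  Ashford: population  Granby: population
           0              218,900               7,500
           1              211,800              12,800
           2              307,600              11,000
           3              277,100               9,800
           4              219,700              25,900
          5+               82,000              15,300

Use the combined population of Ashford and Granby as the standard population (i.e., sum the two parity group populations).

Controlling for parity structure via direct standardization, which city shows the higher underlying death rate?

Ashford

Combined standard total = 1,399,400; weights = 0.1618, 0.1605, 0.2277, 0.2050, 0.1755, 0.0695.
Ashford: 0.1618×758.44 + 0.1605×830.49 + 0.2277×547.32 + 0.2050×1498.17 + 0.1755×1380.45 + 0.0695×1634.09 = 1043.6440 per 100,000.
Granby: 0.1618×1095.65 + 0.1605×929.30 + 0.2277×652.39 + 0.2050×1132.17 + 0.1755×961.02 + 0.0695×1458.56 = 977.1269 per 100,000.
The crude rates (1034.62 vs 1039.98) would put Granby higher, but that reflects its parity composition; once standardized to a common parity structure, Ashford has the higher underlying rate.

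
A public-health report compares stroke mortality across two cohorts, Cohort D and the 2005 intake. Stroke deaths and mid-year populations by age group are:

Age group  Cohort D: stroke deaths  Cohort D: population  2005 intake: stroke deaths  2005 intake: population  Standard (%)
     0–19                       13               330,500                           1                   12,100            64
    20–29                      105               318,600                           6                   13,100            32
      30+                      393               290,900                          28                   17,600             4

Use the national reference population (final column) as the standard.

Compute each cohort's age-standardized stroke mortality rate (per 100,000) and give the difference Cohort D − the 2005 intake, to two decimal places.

-7.84

Age-specific rates per 100,000 for Cohort D: 3.93, 32.96, 135.10.
For the 2005 intake: 8.26, 45.80, 159.09.
Standard weights: 0.64, 0.32, 0.04.
Cohort D: 0.6400×3.93 + 0.3200×32.96 + 0.0400×135.10 = 18.4675 per 100,000.
The 2005 intake: 0.6400×8.26 + 0.3200×45.80 + 0.0400×159.09 = 26.3094 per 100,000.
Difference = 18.4675 − 26.3094 = -7.8419.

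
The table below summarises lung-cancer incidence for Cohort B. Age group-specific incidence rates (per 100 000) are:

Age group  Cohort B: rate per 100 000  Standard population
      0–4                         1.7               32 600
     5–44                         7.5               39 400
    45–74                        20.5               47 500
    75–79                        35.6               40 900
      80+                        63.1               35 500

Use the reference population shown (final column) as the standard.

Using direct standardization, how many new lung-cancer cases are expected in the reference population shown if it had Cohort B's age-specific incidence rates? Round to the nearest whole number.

50

Expected new lung-cancer cases = Σ (standard pop × age-specific rate ÷ 100 000)
= 32 600×1.7/100 000 + 39 400×7.5/100 000 + 47 500×20.5/100 000 + 40 900×35.6/100 000 + 35 500×63.1/100 000
= 0.55 + 2.96 + 9.74 + 14.56 + 22.40 = 50.21.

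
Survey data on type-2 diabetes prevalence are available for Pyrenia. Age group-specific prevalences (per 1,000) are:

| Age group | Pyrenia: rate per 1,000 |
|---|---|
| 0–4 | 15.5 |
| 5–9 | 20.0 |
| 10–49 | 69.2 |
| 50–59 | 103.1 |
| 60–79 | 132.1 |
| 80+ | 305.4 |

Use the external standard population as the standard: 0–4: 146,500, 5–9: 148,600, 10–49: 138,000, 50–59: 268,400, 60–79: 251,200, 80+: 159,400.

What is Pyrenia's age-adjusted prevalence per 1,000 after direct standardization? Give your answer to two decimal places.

111.80

Standard total = 1,112,100; weights = 0.1317, 0.1336, 0.1241, 0.2413, 0.2259, 0.1433.
Standardized rate: 0.1317×15.5 + 0.1336×20.0 + 0.1241×69.2 + 0.2413×103.1 + 0.2259×132.1 + 0.1433×305.4 = 111.7963 per 1,000.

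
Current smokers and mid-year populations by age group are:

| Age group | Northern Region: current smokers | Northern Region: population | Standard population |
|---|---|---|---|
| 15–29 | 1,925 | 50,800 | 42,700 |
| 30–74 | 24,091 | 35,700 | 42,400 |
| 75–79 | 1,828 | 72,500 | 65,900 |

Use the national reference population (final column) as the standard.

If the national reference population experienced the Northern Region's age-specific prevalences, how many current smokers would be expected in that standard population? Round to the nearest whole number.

Age-specific rates per 1,000 for the Northern Region: 37.894, 674.818, 25.214.
Expected current smokers = Σ (standard pop × age-specific rate ÷ 1,000)
= 42,700×37.894/1,000 + 42,400×674.818/1,000 + 65,900×25.214/1,000
= 1618.06 + 28612.28 + 1661.59 = 31891.93.

31892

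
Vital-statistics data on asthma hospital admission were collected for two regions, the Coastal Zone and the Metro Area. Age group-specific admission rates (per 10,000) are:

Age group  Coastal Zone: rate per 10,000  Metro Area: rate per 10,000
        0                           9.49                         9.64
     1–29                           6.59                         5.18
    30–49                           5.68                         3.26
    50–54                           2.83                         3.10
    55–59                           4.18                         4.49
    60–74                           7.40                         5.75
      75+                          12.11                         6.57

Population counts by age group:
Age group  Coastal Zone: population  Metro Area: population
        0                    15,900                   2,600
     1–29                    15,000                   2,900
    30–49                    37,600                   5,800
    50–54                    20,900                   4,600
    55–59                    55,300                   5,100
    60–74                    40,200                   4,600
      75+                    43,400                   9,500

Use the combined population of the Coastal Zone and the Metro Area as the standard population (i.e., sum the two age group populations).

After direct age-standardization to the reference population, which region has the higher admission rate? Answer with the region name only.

Combined standard total = 263,400; weights = 0.0702, 0.0680, 0.1648, 0.0968, 0.2293, 0.1701, 0.2008.
The Coastal Zone: 0.0702×9.49 + 0.0680×6.59 + 0.1648×5.68 + 0.0968×2.83 + 0.2293×4.18 + 0.1701×7.40 + 0.2008×12.11 = 6.9735 per 10,000.
The Metro Area: 0.0702×9.64 + 0.0680×5.18 + 0.1648×3.26 + 0.0968×3.10 + 0.2293×4.49 + 0.1701×5.75 + 0.2008×6.57 = 5.1934 per 10,000.

Coastal Zone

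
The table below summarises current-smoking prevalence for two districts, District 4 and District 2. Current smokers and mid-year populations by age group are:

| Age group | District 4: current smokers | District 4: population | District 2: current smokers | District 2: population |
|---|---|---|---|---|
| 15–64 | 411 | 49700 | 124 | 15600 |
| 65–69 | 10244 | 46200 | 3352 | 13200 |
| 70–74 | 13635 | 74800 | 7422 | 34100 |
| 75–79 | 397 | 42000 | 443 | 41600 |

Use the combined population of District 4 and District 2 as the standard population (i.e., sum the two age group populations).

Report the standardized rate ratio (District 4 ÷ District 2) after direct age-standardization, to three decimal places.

0.855

Age-specific rates per 1000 for District 4: 8.270, 221.732, 182.286, 9.452.
For District 2: 7.949, 253.939, 217.654, 10.649.
Combined standard total = 317200; weights = 0.2059, 0.1873, 0.3433, 0.2636.
District 4: 0.2059×8.270 + 0.1873×221.732 + 0.3433×182.286 + 0.2636×9.452 = 108.2977 per 1000.
District 2: 0.2059×7.949 + 0.1873×253.939 + 0.3433×217.654 + 0.2636×10.649 = 126.7208 per 1000.
Ratio = 108.2977 ÷ 126.7208 = 0.85462.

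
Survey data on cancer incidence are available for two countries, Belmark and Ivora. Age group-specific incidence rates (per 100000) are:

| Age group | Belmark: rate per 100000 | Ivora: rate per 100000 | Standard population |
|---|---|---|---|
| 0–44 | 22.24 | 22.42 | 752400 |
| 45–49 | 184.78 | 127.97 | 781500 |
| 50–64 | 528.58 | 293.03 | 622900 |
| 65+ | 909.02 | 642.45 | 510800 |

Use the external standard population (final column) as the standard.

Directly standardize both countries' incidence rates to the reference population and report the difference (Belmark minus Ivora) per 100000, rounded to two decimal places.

Standard total = 2667600; weights = 0.2821, 0.2930, 0.2335, 0.1915.
Belmark: 0.2821×22.24 + 0.2930×184.78 + 0.2335×528.58 + 0.1915×909.02 = 357.8943 per 100000.
Ivora: 0.2821×22.42 + 0.2930×127.97 + 0.2335×293.03 + 0.1915×642.45 = 235.2561 per 100000.
Difference = 357.8943 − 235.2561 = 122.6382.

122.64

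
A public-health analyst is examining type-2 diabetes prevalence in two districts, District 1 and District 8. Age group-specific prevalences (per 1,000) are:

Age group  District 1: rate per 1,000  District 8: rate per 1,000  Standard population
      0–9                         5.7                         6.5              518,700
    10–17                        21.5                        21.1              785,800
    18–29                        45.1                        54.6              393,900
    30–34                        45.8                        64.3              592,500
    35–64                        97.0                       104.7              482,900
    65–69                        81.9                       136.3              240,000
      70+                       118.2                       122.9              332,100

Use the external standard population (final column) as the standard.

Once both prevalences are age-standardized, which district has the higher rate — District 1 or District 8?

Standard total = 3,345,900; weights = 0.1550, 0.2349, 0.1177, 0.1771, 0.1443, 0.0717, 0.0993.
District 1: 0.1550×5.7 + 0.2349×21.5 + 0.1177×45.1 + 0.1771×45.8 + 0.1443×97.0 + 0.0717×81.9 + 0.0993×118.2 = 50.9591 per 1,000.
District 8: 0.1550×6.5 + 0.2349×21.1 + 0.1177×54.6 + 0.1771×64.3 + 0.1443×104.7 + 0.0717×136.3 + 0.0993×122.9 = 60.8635 per 1,000.

District 8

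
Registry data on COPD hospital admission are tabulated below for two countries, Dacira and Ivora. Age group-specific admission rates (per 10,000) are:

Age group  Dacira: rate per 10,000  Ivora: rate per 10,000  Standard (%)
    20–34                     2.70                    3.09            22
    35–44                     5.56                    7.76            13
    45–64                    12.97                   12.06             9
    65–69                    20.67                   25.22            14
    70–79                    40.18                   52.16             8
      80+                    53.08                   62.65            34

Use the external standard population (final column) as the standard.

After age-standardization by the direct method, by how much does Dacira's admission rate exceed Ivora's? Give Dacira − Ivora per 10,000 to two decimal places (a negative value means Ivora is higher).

Standard weights: 0.22, 0.13, 0.09, 0.14, 0.08, 0.34.
Dacira: 0.2200×2.70 + 0.1300×5.56 + 0.0900×12.97 + 0.1400×20.67 + 0.0800×40.18 + 0.3400×53.08 = 26.6395 per 10,000.
Ivora: 0.2200×3.09 + 0.1300×7.76 + 0.0900×12.06 + 0.1400×25.22 + 0.0800×52.16 + 0.3400×62.65 = 31.7786 per 10,000.
Difference = 26.6395 − 31.7786 = -5.1391.

-5.14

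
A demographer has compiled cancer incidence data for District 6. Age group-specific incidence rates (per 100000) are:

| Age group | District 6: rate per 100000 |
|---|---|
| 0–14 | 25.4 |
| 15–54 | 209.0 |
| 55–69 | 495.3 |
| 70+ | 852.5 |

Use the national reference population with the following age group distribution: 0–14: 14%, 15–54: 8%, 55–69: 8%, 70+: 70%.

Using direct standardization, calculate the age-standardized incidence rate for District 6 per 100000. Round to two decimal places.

656.65

Standard weights: 0.14, 0.08, 0.08, 0.70.
Standardized rate: 0.1400×25.4 + 0.0800×209.0 + 0.0800×495.3 + 0.7000×852.5 = 656.6500 per 100000.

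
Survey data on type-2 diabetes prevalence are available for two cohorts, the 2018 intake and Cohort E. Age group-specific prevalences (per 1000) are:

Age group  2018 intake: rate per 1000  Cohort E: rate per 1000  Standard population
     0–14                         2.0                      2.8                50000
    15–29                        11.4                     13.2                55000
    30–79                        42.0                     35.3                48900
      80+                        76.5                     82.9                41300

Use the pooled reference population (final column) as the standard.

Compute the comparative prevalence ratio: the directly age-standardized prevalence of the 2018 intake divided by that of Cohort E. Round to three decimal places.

0.987

Standard total = 195200; weights = 0.2561, 0.2818, 0.2505, 0.2116.
The 2018 intake: 0.2561×2.0 + 0.2818×11.4 + 0.2505×42.0 + 0.2116×76.5 = 30.4316 per 1000.
Cohort E: 0.2561×2.8 + 0.2818×13.2 + 0.2505×35.3 + 0.2116×82.9 = 30.8194 per 1000.
Ratio = 30.4316 ÷ 30.8194 = 0.98742.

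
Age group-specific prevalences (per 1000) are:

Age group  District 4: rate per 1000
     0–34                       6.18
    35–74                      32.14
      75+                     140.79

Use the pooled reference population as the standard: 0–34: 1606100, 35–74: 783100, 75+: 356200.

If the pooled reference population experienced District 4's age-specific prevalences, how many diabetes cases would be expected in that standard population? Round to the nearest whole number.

Expected diabetes cases = Σ (standard pop × age-specific rate ÷ 1000)
= 1606100×6.18/1000 + 783100×32.14/1000 + 356200×140.79/1000
= 9925.70 + 25168.83 + 50149.40 = 85243.93.

85244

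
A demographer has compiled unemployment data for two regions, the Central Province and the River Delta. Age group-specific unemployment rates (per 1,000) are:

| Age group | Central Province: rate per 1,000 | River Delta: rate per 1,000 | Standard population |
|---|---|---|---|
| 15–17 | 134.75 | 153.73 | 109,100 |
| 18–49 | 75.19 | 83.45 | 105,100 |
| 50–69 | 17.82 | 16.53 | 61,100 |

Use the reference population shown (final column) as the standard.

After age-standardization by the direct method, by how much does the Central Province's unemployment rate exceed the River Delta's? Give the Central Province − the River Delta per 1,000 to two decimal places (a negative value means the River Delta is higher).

-10.39

Standard total = 275,300; weights = 0.3963, 0.3818, 0.2219.
The Central Province: 0.3963×134.75 + 0.3818×75.19 + 0.2219×17.82 = 86.0606 per 1,000.
The River Delta: 0.3963×153.73 + 0.3818×83.45 + 0.2219×16.53 = 96.4494 per 1,000.
Difference = 86.0606 − 96.4494 = -10.3888.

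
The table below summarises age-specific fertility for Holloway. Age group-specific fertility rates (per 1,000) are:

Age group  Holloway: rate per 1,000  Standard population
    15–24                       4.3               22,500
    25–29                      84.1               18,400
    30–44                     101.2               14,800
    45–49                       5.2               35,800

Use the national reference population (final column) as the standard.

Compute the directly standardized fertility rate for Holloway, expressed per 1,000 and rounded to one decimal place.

Standard total = 91,500; weights = 0.2459, 0.2011, 0.1617, 0.3913.
Standardized rate: 0.2459×4.3 + 0.2011×84.1 + 0.1617×101.2 + 0.3913×5.2 = 36.3728 per 1,000.

36.4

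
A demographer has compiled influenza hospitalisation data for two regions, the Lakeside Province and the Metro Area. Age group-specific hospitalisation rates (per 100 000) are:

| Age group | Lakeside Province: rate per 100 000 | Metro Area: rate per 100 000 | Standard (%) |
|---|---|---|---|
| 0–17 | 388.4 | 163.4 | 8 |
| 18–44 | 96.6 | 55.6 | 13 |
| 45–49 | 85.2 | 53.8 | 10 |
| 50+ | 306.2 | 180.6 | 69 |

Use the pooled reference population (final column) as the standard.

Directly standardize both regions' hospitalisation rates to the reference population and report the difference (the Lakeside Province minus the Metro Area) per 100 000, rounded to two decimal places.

113.13

Standard weights: 0.08, 0.13, 0.10, 0.69.
The Lakeside Province: 0.0800×388.4 + 0.1300×96.6 + 0.1000×85.2 + 0.6900×306.2 = 263.4280 per 100 000.
The Metro Area: 0.0800×163.4 + 0.1300×55.6 + 0.1000×53.8 + 0.6900×180.6 = 150.2940 per 100 000.
Difference = 263.4280 − 150.2940 = 113.1340.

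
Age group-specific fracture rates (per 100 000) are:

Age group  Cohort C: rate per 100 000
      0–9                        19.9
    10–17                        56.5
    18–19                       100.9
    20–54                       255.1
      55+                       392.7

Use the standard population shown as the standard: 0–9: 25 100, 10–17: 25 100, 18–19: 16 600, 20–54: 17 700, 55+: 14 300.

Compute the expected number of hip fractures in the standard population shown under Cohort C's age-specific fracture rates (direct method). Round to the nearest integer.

Expected hip fractures = Σ (standard pop × age-specific rate ÷ 100 000)
= 25 100×19.9/100 000 + 25 100×56.5/100 000 + 16 600×100.9/100 000 + 17 700×255.1/100 000 + 14 300×392.7/100 000
= 4.99 + 14.18 + 16.75 + 45.15 + 56.16 = 137.23.

137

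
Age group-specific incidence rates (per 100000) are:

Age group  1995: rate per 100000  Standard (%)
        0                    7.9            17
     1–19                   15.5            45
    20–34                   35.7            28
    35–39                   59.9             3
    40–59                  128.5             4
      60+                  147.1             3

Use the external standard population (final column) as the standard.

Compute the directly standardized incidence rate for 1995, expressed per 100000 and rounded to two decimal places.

29.66

Standard weights: 0.17, 0.45, 0.28, 0.03, 0.04, 0.03.
Standardized rate: 0.1700×7.9 + 0.4500×15.5 + 0.2800×35.7 + 0.0300×59.9 + 0.0400×128.5 + 0.0300×147.1 = 29.6640 per 100000.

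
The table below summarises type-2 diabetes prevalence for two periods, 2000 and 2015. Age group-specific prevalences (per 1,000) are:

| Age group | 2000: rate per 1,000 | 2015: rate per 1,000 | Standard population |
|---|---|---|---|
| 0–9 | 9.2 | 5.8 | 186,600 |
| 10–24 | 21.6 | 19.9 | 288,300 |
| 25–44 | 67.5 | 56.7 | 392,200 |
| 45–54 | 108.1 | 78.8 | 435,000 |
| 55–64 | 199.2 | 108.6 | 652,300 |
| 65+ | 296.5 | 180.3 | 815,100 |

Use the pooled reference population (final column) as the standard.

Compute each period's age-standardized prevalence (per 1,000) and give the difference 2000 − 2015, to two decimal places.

Standard total = 2,769,500; weights = 0.0674, 0.1041, 0.1416, 0.1571, 0.2355, 0.2943.
2000: 0.0674×9.2 + 0.1041×21.6 + 0.1416×67.5 + 0.1571×108.1 + 0.2355×199.2 + 0.2943×296.5 = 163.5878 per 1,000.
2015: 0.0674×5.8 + 0.1041×19.9 + 0.1416×56.7 + 0.1571×78.8 + 0.2355×108.6 + 0.2943×180.3 = 101.5120 per 1,000.
Difference = 163.5878 − 101.5120 = 62.0758.

62.08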